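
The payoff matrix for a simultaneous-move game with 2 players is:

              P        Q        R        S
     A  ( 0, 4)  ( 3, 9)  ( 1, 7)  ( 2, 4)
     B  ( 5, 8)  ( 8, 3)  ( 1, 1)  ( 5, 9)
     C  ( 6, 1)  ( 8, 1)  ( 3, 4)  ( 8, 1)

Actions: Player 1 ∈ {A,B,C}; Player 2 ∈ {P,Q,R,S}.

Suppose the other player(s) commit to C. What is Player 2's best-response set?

BR_2 = {R}

u_2(P vs C) = 1
u_2(Q vs C) = 1
u_2(R vs C) = 4
u_2(S vs C) = 1
max payoff 4 at {R}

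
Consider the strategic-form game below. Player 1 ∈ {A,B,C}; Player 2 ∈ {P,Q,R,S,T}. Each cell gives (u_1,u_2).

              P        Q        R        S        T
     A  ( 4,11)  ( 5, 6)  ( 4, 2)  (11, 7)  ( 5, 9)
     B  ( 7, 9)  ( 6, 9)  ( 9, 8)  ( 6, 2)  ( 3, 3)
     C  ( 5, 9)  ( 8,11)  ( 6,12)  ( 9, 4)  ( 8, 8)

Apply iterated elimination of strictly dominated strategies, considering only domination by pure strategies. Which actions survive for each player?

IESDS → P1:{B,C} P2:{P,Q,R}

P2 drop S (P beats it: A:11>7 B:9>2 C:9>4)
P1 drop A (C beats it: P:5>4 Q:8>5 R:6>4 T:8>5)
P2 drop T (P beats it: B:9>3 C:9>8)
P1→{B,C} P2→{P,Q,R}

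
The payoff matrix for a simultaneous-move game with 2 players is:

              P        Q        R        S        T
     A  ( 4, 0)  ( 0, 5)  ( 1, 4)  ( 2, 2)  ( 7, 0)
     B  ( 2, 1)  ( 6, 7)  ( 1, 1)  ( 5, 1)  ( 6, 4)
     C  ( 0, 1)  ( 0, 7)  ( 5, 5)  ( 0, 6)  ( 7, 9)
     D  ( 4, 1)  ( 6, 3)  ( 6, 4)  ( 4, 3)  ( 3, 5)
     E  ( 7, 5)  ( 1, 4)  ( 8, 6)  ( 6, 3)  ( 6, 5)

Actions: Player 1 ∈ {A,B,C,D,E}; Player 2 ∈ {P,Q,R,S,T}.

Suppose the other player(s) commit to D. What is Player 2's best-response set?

BR_2 = {T}

u_2(P vs D) = 1
u_2(Q vs D) = 3
u_2(R vs D) = 4
u_2(S vs D) = 3
u_2(T vs D) = 5
max payoff 5 at {T}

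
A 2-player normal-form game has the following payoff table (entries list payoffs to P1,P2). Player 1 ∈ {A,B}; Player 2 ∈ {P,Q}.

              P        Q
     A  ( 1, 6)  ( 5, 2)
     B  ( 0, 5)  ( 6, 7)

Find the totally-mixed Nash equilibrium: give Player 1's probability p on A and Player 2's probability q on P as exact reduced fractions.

p=1/3, q=1/2

P1 indiff ⇒ q·1+(1-q)·5 = q·0+(1-q)·6 ⇒ q(1) = (1-q)(1) ⇒ q = 1/2
P2 indiff ⇒ p·6+(1-p)·5 = p·2+(1-p)·7 ⇒ p(4) = (1-p)(2) ⇒ p = 1/3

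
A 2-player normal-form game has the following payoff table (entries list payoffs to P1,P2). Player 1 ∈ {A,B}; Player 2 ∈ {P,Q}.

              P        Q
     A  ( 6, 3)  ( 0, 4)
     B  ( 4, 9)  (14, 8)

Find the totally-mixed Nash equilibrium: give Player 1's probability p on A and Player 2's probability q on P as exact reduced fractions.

P1 indiff ⇒ q·6+(1-q)·0 = q·4+(1-q)·14 ⇒ q(2) = (1-q)(14) ⇒ q = 7/8
P2 indiff ⇒ p·3+(1-p)·9 = p·4+(1-p)·8 ⇒ p(-1) = (1-p)(-1) ⇒ p = 1/2

p=1/2, q=7/8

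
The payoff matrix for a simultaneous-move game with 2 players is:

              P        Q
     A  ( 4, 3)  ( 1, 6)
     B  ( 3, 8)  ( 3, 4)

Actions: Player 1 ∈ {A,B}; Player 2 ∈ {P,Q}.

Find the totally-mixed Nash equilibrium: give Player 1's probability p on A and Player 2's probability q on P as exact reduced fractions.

P1 mixes 4/7 on A; P2 mixes 2/3 on P

P1 indiff ⇒ q·4+(1-q)·1 = q·3+(1-q)·3 ⇒ q(1) = (1-q)(2) ⇒ q = 2/3
P2 indiff ⇒ p·3+(1-p)·8 = p·6+(1-p)·4 ⇒ p(-3) = (1-p)(-4) ⇒ p = 4/7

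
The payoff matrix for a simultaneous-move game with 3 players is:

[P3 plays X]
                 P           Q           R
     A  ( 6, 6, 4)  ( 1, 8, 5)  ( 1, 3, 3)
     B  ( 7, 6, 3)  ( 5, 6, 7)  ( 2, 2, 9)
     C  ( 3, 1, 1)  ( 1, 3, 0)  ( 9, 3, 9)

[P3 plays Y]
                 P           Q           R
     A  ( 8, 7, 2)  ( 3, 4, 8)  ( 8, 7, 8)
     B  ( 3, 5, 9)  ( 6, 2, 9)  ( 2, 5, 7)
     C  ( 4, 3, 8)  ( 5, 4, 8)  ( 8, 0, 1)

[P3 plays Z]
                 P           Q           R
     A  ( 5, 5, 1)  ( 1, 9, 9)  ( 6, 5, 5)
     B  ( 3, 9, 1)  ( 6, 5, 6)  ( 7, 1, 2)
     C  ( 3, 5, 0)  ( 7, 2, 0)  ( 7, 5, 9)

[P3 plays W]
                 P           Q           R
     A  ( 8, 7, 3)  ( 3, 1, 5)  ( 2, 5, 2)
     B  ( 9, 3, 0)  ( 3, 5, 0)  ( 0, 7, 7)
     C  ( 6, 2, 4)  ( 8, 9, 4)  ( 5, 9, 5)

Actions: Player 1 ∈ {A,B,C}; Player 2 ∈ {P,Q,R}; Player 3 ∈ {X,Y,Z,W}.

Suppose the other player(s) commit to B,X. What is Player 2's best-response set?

P2 best: {P,Q}

u_2(P vs B,X) = 6
u_2(Q vs B,X) = 6
u_2(R vs B,X) = 2
max payoff 6 at {P,Q}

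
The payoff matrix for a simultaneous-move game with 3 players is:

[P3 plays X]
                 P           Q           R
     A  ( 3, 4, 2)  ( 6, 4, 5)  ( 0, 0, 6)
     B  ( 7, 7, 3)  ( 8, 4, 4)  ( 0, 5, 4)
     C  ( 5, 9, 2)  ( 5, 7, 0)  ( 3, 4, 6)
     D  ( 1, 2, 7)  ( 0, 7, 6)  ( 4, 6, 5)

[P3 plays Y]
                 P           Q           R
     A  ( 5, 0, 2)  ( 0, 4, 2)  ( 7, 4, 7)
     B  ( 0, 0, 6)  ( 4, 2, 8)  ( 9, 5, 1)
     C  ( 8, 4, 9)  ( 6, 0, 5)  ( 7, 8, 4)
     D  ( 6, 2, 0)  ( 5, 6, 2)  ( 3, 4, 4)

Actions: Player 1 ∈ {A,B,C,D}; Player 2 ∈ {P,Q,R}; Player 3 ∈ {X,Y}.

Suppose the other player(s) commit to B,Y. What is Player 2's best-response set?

argmax u_2 = {R}

u_2(P vs B,Y) = 0
u_2(Q vs B,Y) = 2
u_2(R vs B,Y) = 5
max payoff 5 at {R}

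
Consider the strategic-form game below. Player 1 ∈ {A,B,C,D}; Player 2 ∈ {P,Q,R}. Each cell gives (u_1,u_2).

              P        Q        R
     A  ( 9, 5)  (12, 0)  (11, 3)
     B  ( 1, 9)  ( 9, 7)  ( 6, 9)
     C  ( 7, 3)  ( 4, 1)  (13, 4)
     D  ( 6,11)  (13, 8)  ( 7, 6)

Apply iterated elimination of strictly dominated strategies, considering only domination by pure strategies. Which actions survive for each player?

P1 drop B (A beats it: P:9>1 Q:12>9 R:11>6)
P2 drop Q (P beats it: A:5>0 C:3>1 D:11>8)
P1 drop D (A beats it: P:9>6 R:11>7)
P1→{A,C} P2→{P,R}

IESDS → P1:{A,C} P2:{P,R}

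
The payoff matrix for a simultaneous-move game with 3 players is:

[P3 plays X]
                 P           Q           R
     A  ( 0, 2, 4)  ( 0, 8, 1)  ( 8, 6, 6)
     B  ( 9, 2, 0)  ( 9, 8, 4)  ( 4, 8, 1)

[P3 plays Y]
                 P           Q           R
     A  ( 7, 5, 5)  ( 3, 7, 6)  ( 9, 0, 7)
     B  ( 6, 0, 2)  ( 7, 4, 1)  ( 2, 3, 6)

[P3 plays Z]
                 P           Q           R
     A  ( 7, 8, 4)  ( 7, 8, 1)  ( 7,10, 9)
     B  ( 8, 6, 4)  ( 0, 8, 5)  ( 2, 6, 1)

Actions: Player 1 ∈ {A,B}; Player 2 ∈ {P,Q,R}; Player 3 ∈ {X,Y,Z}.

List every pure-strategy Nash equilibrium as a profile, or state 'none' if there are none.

PSNE = {(A,R,Z)}

(A,P,X): not NE [P1→B gives 9>0; P2→Q gives 8>2; P3→Y gives 5>4]
(A,P,Y): not NE [P2→Q gives 7>5]
(A,P,Z): not NE [P1→B gives 8>7; P2→R gives 10>8; P3→Y gives 5>4]
(A,Q,X): not NE [P1→B gives 9>0; P3→Y gives 6>1]
(A,Q,Y): not NE [P1→B gives 7>3]
(A,Q,Z): not NE [P2→R gives 10>8; P3→Y gives 6>1]
(A,R,X): not NE [P2→Q gives 8>6; P3→Z gives 9>6]
(A,R,Y): not NE [P2→Q gives 7>0; P3→Z gives 9>7]
(A,R,Z): NE
(B,P,X): not NE [P2→R gives 8>2; P3→Z gives 4>0]
(B,P,Y): not NE [P1→A gives 7>6; P2→Q gives 4>0; P3→Z gives 4>2]
(B,P,Z): not NE [P2→Q gives 8>6]
(B,Q,X): not NE [P3→Z gives 5>4]
(B,Q,Y): not NE [P3→Z gives 5>1]
(B,Q,Z): not NE [P1→A gives 7>0]
(B,R,X): not NE [P1→A gives 8>4; P3→Y gives 6>1]
(B,R,Y): not NE [P1→A gives 9>2; P2→Q gives 4>3]
(B,R,Z): not NE [P1→A gives 7>2; P2→Q gives 8>6; P3→Y gives 6>1]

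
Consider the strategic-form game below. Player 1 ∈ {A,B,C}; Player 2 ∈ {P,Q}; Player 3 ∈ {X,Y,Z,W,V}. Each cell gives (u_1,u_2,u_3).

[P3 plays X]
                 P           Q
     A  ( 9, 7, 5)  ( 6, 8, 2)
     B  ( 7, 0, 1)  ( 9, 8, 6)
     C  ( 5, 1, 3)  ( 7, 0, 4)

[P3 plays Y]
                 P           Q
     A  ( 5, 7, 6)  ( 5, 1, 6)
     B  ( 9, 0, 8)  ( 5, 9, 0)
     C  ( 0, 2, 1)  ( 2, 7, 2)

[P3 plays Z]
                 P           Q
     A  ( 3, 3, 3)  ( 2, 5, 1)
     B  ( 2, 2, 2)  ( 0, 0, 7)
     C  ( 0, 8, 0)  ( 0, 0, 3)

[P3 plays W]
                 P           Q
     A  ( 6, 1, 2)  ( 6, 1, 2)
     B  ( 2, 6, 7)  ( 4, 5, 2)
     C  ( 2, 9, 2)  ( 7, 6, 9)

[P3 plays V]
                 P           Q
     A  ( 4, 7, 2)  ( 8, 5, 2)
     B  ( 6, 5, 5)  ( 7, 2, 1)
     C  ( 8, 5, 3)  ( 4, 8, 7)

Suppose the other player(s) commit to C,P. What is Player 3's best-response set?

u_3(X vs C,P) = 3
u_3(Y vs C,P) = 1
u_3(Z vs C,P) = 0
u_3(W vs C,P) = 2
u_3(V vs C,P) = 3
max payoff 3 at {X,V}

argmax u_3 = {X,V}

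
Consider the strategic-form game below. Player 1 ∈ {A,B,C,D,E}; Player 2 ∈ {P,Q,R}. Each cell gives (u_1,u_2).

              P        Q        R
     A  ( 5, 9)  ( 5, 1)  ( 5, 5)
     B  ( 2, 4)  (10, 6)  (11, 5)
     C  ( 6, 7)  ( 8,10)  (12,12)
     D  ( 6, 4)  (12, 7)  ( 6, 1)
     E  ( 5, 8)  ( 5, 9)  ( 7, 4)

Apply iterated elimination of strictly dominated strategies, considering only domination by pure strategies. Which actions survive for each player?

P1 drop A (C beats it: P:6>5 Q:8>5 R:12>5)
P1 drop E (C beats it: P:6>5 Q:8>5 R:12>7)
P2 drop P (Q beats it: B:6>4 C:10>7 D:7>4)
P1→{B,C,D} P2→{Q,R}

IESDS → P1:{B,C,D} P2:{Q,R}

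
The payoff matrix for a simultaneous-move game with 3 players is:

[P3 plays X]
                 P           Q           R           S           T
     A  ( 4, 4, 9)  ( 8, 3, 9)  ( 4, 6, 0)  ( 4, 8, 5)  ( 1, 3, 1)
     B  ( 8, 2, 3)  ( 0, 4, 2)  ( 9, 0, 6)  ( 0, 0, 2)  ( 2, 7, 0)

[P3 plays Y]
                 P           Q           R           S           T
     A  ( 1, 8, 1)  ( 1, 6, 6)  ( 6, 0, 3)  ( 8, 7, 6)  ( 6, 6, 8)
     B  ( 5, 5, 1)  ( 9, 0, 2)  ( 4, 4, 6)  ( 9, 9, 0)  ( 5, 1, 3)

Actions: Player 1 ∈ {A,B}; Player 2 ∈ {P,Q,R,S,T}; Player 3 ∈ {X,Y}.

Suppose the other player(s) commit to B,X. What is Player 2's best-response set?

P2 best: {T}

u_2(P vs B,X) = 2
u_2(Q vs B,X) = 4
u_2(R vs B,X) = 0
u_2(S vs B,X) = 0
u_2(T vs B,X) = 7
max payoff 7 at {T}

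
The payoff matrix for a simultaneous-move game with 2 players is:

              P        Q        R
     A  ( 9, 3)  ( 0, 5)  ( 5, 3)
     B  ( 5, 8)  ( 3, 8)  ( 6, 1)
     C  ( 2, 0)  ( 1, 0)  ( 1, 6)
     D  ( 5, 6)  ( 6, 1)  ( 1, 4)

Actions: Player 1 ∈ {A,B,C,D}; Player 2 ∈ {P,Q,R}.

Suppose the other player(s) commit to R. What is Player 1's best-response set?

u_1(A vs R) = 5
u_1(B vs R) = 6
u_1(C vs R) = 1
u_1(D vs R) = 1
max payoff 6 at {B}

P1 best: {B}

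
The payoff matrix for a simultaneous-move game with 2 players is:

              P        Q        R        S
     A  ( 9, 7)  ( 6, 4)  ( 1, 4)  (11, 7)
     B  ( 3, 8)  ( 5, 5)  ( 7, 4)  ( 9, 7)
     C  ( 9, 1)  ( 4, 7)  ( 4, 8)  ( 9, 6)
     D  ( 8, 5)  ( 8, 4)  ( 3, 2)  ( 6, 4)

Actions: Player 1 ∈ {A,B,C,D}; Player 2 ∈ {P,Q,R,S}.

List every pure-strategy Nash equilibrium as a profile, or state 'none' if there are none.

NE set: (A,P), (A,S)

(A,P): NE
(A,Q): not NE [P1→D gives 8>6; P2→S gives 7>4]
(A,R): not NE [P1→B gives 7>1; P2→S gives 7>4]
(A,S): NE
(B,P): not NE [P1→C gives 9>3]
(B,Q): not NE [P1→D gives 8>5; P2→P gives 8>5]
(B,R): not NE [P2→P gives 8>4]
(B,S): not NE [P1→A gives 11>9; P2→P gives 8>7]
(C,P): not NE [P2→R gives 8>1]
(C,Q): not NE [P1→D gives 8>4; P2→R gives 8>7]
(C,R): not NE [P1→B gives 7>4]
(C,S): not NE [P1→A gives 11>9; P2→R gives 8>6]
(D,P): not NE [P1→C gives 9>8]
(D,Q): not NE [P2→P gives 5>4]
(D,R): not NE [P1→B gives 7>3; P2→P gives 5>2]
(D,S): not NE [P1→A gives 11>6; P2→P gives 5>4]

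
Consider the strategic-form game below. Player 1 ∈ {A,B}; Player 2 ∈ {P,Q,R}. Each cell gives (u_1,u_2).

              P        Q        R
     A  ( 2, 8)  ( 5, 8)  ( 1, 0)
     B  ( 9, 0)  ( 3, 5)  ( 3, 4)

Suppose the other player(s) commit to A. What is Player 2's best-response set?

argmax u_2 = {P,Q}

u_2(P vs A) = 8
u_2(Q vs A) = 8
u_2(R vs A) = 0
max payoff 8 at {P,Q}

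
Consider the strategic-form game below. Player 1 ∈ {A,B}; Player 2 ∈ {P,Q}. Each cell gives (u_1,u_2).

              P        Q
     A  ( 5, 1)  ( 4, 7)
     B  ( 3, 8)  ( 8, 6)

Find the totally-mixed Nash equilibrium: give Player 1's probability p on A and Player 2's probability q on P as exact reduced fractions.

p=1/4, q=2/3

P1 indiff ⇒ q·5+(1-q)·4 = q·3+(1-q)·8 ⇒ q(2) = (1-q)(4) ⇒ q = 2/3
P2 indiff ⇒ p·1+(1-p)·8 = p·7+(1-p)·6 ⇒ p(-6) = (1-p)(-2) ⇒ p = 1/4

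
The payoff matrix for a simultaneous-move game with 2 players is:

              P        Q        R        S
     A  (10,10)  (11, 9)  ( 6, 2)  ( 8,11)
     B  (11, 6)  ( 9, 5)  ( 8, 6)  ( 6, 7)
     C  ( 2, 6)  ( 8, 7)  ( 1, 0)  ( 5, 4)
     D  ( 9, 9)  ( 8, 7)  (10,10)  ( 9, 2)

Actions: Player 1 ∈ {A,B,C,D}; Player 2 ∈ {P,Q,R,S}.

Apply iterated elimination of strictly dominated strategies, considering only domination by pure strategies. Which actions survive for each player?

P1 drop C (A beats it: P:10>2 Q:11>8 R:6>1 S:8>5)
P2 drop Q (P beats it: A:10>9 B:6>5 D:9>7)
P1→{A,B,D} P2→{P,R,S}

IESDS → P1:{A,B,D} P2:{P,R,S}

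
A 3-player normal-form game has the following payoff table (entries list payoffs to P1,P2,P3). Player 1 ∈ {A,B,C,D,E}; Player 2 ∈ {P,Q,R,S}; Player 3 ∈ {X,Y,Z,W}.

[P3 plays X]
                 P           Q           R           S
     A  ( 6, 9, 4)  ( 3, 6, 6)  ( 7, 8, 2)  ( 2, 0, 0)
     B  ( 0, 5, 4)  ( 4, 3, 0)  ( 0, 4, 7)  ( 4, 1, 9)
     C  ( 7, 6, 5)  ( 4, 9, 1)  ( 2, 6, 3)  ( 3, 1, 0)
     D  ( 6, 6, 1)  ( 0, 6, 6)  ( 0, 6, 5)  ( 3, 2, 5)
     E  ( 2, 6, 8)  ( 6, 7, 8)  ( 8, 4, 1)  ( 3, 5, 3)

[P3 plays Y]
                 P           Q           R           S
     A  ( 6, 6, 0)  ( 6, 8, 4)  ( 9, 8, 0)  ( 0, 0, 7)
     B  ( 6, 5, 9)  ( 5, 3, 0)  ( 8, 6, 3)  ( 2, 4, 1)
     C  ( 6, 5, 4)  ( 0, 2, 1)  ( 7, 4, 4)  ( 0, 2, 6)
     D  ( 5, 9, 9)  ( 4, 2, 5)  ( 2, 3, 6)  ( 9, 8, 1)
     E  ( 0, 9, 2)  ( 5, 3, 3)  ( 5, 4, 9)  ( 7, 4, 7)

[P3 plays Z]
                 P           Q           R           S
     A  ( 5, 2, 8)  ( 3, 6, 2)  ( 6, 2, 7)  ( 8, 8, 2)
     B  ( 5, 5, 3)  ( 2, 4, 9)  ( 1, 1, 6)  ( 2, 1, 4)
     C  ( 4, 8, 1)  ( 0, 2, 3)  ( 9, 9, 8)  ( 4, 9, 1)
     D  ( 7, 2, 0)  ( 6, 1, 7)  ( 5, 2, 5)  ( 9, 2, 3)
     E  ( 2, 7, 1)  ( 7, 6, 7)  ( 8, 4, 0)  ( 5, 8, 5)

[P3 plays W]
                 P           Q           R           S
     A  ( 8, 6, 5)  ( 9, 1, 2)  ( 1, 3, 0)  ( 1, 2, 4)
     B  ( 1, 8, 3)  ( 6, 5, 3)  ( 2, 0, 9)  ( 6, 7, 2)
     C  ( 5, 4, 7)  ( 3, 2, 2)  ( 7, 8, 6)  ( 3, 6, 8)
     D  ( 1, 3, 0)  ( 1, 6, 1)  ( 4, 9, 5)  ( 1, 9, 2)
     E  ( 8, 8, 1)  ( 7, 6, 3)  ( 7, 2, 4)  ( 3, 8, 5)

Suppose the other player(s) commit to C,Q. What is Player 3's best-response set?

u_3(X vs C,Q) = 1
u_3(Y vs C,Q) = 1
u_3(Z vs C,Q) = 3
u_3(W vs C,Q) = 2
max payoff 3 at {Z}

BR_3 = {Z}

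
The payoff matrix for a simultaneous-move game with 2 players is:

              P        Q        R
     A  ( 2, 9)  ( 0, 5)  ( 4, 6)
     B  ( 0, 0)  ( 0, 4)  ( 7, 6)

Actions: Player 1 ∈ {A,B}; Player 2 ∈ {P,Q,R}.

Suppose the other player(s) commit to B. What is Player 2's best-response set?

u_2(P vs B) = 0
u_2(Q vs B) = 4
u_2(R vs B) = 6
max payoff 6 at {R}

P2 best: {R}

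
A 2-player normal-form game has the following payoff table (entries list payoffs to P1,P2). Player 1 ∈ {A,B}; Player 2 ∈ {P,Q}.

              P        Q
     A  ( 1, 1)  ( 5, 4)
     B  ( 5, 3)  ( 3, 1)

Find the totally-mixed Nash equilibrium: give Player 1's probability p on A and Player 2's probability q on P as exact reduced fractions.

p=2/5, q=1/3

P1 indiff ⇒ q·1+(1-q)·5 = q·5+(1-q)·3 ⇒ q(-4) = (1-q)(-2) ⇒ q = 1/3
P2 indiff ⇒ p·1+(1-p)·3 = p·4+(1-p)·1 ⇒ p(-3) = (1-p)(-2) ⇒ p = 2/5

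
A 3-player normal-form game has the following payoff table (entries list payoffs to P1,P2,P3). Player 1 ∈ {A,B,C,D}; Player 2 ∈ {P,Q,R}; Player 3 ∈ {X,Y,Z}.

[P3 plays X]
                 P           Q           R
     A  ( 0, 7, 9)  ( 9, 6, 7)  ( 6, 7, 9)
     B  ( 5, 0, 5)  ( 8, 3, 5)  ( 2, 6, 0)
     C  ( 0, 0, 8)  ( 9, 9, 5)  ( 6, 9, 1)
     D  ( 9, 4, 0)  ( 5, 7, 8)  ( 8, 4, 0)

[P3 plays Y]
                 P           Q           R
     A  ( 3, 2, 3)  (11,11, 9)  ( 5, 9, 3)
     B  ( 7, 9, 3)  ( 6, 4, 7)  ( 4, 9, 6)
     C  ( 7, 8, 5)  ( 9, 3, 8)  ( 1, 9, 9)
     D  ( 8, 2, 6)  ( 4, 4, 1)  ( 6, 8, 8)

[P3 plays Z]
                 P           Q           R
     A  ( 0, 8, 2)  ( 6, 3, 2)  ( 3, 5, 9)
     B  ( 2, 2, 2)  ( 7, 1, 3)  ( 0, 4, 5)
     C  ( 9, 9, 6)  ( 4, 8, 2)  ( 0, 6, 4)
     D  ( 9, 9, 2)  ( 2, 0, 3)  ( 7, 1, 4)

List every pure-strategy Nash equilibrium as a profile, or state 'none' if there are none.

(A,P,X): not NE [P1→D gives 9>0]
(A,P,Y): not NE [P1→D gives 8>3; P2→Q gives 11>2; P3→X gives 9>3]
(A,P,Z): not NE [P1→D gives 9>0; P3→X gives 9>2]
(A,Q,X): not NE [P2→R gives 7>6; P3→Y gives 9>7]
(A,Q,Y): NE
(A,Q,Z): not NE [P1→B gives 7>6; P2→P gives 8>3; P3→Y gives 9>2]
(A,R,X): not NE [P1→D gives 8>6]
(A,R,Y): not NE [P1→D gives 6>5; P2→Q gives 11>9; P3→Z gives 9>3]
(A,R,Z): not NE [P1→D gives 7>3; P2→P gives 8>5]
(B,P,X): not NE [P1→D gives 9>5; P2→R gives 6>0]
(B,P,Y): not NE [P1→D gives 8>7; P3→X gives 5>3]
(B,P,Z): not NE [P1→D gives 9>2; P2→R gives 4>2; P3→X gives 5>2]
(B,Q,X): not NE [P1→C gives 9>8; P2→R gives 6>3; P3→Y gives 7>5]
(B,Q,Y): not NE [P1→A gives 11>6; P2→R gives 9>4]
(B,Q,Z): not NE [P2→R gives 4>1; P3→Y gives 7>3]
(B,R,X): not NE [P1→D gives 8>2; P3→Y gives 6>0]
(B,R,Y): not NE [P1→D gives 6>4]
(B,R,Z): not NE [P1→D gives 7>0; P3→Y gives 6>5]
(C,P,X): not NE [P1→D gives 9>0; P2→R gives 9>0]
(C,P,Y): not NE [P1→D gives 8>7; P2→R gives 9>8; P3→X gives 8>5]
(C,P,Z): not NE [P3→X gives 8>6]
(C,Q,X): not NE [P3→Y gives 8>5]
(C,Q,Y): not NE [P1→A gives 11>9; P2→R gives 9>3]
(C,Q,Z): not NE [P1→B gives 7>4; P2→P gives 9>8; P3→Y gives 8>2]
(C,R,X): not NE [P1→D gives 8>6; P3→Y gives 9>1]
(C,R,Y): not NE [P1→D gives 6>1]
(C,R,Z): not NE [P1→D gives 7>0; P2→P gives 9>6; P3→Y gives 9>4]
(D,P,X): not NE [P2→Q gives 7>4; P3→Y gives 6>0]
(D,P,Y): not NE [P2→R gives 8>2]
(D,P,Z): not NE [P3→Y gives 6>2]
(D,Q,X): not NE [P1→C gives 9>5]
(D,Q,Y): not NE [P1→A gives 11>4; P2→R gives 8>4; P3→X gives 8>1]
(D,Q,Z): not NE [P1→B gives 7>2; P2→P gives 9>0; P3→X gives 8>3]
(D,R,X): not NE [P2→Q gives 7>4; P3→Y gives 8>0]
(D,R,Y): NE
(D,R,Z): not NE [P2→P gives 9>1; P3→Y gives 8>4]

NE set: (A,Q,Y), (D,R,Y)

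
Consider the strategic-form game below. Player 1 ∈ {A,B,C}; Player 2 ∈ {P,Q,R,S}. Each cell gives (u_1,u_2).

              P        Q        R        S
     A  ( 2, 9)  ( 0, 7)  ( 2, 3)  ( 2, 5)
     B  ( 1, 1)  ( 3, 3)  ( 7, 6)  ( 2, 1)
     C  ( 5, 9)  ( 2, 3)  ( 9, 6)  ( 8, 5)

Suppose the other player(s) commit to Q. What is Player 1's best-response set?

u_1(A vs Q) = 0
u_1(B vs Q) = 3
u_1(C vs Q) = 2
max payoff 3 at {B}

argmax u_1 = {B}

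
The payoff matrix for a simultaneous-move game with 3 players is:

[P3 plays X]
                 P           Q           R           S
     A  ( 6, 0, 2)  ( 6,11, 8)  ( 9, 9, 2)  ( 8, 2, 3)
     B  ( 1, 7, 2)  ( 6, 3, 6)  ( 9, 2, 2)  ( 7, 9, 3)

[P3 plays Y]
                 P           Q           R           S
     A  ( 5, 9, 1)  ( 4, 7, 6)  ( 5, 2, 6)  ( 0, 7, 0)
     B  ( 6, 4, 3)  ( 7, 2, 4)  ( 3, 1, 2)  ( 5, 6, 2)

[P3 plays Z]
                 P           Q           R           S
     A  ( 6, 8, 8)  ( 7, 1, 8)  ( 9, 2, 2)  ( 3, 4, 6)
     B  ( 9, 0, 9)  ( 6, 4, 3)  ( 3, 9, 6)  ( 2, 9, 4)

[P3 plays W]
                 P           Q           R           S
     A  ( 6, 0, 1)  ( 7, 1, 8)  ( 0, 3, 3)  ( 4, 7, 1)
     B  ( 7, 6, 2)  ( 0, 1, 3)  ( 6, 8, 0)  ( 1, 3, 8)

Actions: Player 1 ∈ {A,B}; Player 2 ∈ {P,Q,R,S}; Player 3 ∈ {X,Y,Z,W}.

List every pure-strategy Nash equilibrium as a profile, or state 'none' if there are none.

NE set: (A,Q,X)

(A,P,X): not NE [P2→Q gives 11>0; P3→Z gives 8>2]
(A,P,Y): not NE [P1→B gives 6>5; P3→Z gives 8>1]
(A,P,Z): not NE [P1→B gives 9>6]
(A,P,W): not NE [P1→B gives 7>6; P2→S gives 7>0; P3→Z gives 8>1]
(A,Q,X): NE
(A,Q,Y): not NE [P1→B gives 7>4; P2→P gives 9>7; P3→W gives 8>6]
(A,Q,Z): not NE [P2→P gives 8>1]
(A,Q,W): not NE [P2→S gives 7>1]
(A,R,X): not NE [P2→Q gives 11>9; P3→Y gives 6>2]
(A,R,Y): not NE [P2→P gives 9>2]
(A,R,Z): not NE [P2→P gives 8>2; P3→Y gives 6>2]
(A,R,W): not NE [P1→B gives 6>0; P2→S gives 7>3; P3→Y gives 6>3]
(A,S,X): not NE [P2→Q gives 11>2; P3→Z gives 6>3]
(A,S,Y): not NE [P1→B gives 5>0; P2→P gives 9>7; P3→Z gives 6>0]
(A,S,Z): not NE [P2→P gives 8>4]
(A,S,W): not NE [P3→Z gives 6>1]
(B,P,X): not NE [P1→A gives 6>1; P2→S gives 9>7; P3→Z gives 9>2]
(B,P,Y): not NE [P2→S gives 6>4; P3→Z gives 9>3]
(B,P,Z): not NE [P2→S gives 9>0]
(B,P,W): not NE [P2→R gives 8>6; P3→Z gives 9>2]
(B,Q,X): not NE [P2→S gives 9>3]
(B,Q,Y): not NE [P2→S gives 6>2; P3→X gives 6>4]
(B,Q,Z): not NE [P1→A gives 7>6; P2→S gives 9>4; P3→X gives 6>3]
(B,Q,W): not NE [P1→A gives 7>0; P2→R gives 8>1; P3→X gives 6>3]
(B,R,X): not NE [P2→S gives 9>2; P3→Z gives 6>2]
(B,R,Y): not NE [P1→A gives 5>3; P2→S gives 6>1; P3→Z gives 6>2]
(B,R,Z): not NE [P1→A gives 9>3]
(B,R,W): not NE [P3→Z gives 6>0]
(B,S,X): not NE [P1→A gives 8>7; P3→W gives 8>3]
(B,S,Y): not NE [P3→W gives 8>2]
(B,S,Z): not NE [P1→A gives 3>2; P3→W gives 8>4]
(B,S,W): not NE [P1→A gives 4>1; P2→R gives 8>3]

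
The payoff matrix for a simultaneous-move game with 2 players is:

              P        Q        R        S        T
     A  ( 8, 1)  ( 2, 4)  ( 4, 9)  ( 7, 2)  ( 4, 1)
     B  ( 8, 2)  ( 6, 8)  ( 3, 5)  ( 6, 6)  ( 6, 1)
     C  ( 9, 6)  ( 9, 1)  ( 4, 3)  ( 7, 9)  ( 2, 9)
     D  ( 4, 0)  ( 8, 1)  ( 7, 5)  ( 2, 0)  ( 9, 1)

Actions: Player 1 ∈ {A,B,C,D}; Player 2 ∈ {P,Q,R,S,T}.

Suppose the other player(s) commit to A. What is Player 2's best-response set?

u_2(P vs A) = 1
u_2(Q vs A) = 4
u_2(R vs A) = 9
u_2(S vs A) = 2
u_2(T vs A) = 1
max payoff 9 at {R}

BR_2 = {R}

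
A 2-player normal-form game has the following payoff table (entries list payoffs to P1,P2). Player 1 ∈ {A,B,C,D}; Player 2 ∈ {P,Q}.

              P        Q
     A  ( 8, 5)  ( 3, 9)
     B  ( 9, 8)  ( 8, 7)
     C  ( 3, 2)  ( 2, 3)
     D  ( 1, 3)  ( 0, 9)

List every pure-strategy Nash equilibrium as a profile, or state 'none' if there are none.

Nash profiles: (B,P)

(A,P): not NE [P1→B gives 9>8; P2→Q gives 9>5]
(A,Q): not NE [P1→B gives 8>3]
(B,P): NE
(B,Q): not NE [P2→P gives 8>7]
(C,P): not NE [P1→B gives 9>3; P2→Q gives 3>2]
(C,Q): not NE [P1→B gives 8>2]
(D,P): not NE [P1→B gives 9>1; P2→Q gives 9>3]
(D,Q): not NE [P1→B gives 8>0]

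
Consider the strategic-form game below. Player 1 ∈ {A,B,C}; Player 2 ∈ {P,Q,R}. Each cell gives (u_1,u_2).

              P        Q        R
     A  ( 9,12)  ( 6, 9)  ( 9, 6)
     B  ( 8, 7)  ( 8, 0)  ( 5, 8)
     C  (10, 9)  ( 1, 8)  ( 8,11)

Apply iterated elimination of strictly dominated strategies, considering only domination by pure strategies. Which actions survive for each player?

Remaining: P1:{A,C} P2:{P,R}

P2 drop Q (P beats it: A:12>9 B:7>0 C:9>8)
P1 drop B (A beats it: P:9>8 R:9>5)
P1→{A,C} P2→{P,R}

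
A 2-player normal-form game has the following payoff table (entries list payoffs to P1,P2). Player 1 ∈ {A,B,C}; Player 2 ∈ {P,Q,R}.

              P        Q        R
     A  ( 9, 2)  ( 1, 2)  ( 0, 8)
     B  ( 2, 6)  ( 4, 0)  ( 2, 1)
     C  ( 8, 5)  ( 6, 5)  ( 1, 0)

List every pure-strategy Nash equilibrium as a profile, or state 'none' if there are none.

(A,P): not NE [P2→R gives 8>2]
(A,Q): not NE [P1→C gives 6>1; P2→R gives 8>2]
(A,R): not NE [P1→B gives 2>0]
(B,P): not NE [P1→A gives 9>2]
(B,Q): not NE [P1→C gives 6>4; P2→P gives 6>0]
(B,R): not NE [P2→P gives 6>1]
(C,P): not NE [P1→A gives 9>8]
(C,Q): NE
(C,R): not NE [P1→B gives 2>1; P2→Q gives 5>0]

PSNE = {(C,Q)}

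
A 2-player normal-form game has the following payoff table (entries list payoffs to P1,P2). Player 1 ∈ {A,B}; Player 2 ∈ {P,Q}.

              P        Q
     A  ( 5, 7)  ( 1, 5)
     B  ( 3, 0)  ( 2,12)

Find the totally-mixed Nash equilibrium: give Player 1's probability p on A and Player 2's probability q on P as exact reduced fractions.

p=6/7, q=1/3

P1 indiff ⇒ q·5+(1-q)·1 = q·3+(1-q)·2 ⇒ q(2) = (1-q)(1) ⇒ q = 1/3
P2 indiff ⇒ p·7+(1-p)·0 = p·5+(1-p)·12 ⇒ p(2) = (1-p)(12) ⇒ p = 6/7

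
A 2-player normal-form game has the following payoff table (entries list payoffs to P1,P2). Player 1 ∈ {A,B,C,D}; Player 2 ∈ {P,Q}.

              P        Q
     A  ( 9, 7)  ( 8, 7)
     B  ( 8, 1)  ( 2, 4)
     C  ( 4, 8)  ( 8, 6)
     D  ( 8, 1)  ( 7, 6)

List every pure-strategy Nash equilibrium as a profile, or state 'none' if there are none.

(A,P): NE
(A,Q): NE
(B,P): not NE [P1→A gives 9>8; P2→Q gives 4>1]
(B,Q): not NE [P1→C gives 8>2]
(C,P): not NE [P1→A gives 9>4]
(C,Q): not NE [P2→P gives 8>6]
(D,P): not NE [P1→A gives 9>8; P2→Q gives 6>1]
(D,Q): not NE [P1→C gives 8>7]

PSNE = {(A,P), (A,Q)}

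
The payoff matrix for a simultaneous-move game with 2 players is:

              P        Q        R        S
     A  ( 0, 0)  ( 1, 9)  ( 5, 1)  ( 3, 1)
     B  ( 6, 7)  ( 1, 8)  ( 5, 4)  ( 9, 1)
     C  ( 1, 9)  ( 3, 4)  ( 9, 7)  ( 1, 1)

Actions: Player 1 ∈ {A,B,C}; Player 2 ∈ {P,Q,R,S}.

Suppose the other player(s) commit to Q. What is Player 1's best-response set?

u_1(A vs Q) = 1
u_1(B vs Q) = 1
u_1(C vs Q) = 3
max payoff 3 at {C}

P1 best: {C}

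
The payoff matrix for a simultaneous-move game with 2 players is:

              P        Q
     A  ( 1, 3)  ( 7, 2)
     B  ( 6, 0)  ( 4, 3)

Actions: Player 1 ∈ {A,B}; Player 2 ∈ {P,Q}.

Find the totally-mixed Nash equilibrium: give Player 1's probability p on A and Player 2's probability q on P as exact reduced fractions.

p=3/4, q=3/8

P1 indiff ⇒ q·1+(1-q)·7 = q·6+(1-q)·4 ⇒ q(-5) = (1-q)(-3) ⇒ q = 3/8
P2 indiff ⇒ p·3+(1-p)·0 = p·2+(1-p)·3 ⇒ p(1) = (1-p)(3) ⇒ p = 3/4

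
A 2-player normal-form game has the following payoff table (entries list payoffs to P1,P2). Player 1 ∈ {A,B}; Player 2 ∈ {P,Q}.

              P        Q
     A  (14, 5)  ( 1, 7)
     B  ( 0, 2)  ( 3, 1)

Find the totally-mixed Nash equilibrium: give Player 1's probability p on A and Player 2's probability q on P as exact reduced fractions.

P1 indiff ⇒ q·14+(1-q)·1 = q·0+(1-q)·3 ⇒ q(14) = (1-q)(2) ⇒ q = 1/8
P2 indiff ⇒ p·5+(1-p)·2 = p·7+(1-p)·1 ⇒ p(-2) = (1-p)(-1) ⇒ p = 1/3

p=1/3, q=1/8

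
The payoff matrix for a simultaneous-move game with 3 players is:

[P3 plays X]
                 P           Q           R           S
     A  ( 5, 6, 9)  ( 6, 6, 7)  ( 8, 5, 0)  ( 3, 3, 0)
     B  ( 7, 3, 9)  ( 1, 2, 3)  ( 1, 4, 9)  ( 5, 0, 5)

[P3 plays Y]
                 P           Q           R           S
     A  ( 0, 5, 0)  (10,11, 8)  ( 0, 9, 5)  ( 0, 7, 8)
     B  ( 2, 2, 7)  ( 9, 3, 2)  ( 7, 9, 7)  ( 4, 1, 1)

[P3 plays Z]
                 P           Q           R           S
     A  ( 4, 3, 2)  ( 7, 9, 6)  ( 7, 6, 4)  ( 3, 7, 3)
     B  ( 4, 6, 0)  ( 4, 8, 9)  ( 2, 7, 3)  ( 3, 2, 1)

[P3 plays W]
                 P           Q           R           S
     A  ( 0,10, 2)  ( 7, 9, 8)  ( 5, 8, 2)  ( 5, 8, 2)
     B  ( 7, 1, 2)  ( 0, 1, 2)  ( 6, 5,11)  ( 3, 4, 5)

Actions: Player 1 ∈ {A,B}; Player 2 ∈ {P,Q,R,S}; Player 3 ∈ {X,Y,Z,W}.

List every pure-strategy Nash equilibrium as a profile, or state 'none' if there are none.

(A,P,X): not NE [P1→B gives 7>5]
(A,P,Y): not NE [P1→B gives 2>0; P2→Q gives 11>5; P3→X gives 9>0]
(A,P,Z): not NE [P2→Q gives 9>3; P3→X gives 9>2]
(A,P,W): not NE [P1→B gives 7>0; P3→X gives 9>2]
(A,Q,X): not NE [P3→W gives 8>7]
(A,Q,Y): NE
(A,Q,Z): not NE [P3→W gives 8>6]
(A,Q,W): not NE [P2→P gives 10>9]
(A,R,X): not NE [P2→Q gives 6>5; P3→Y gives 5>0]
(A,R,Y): not NE [P1→B gives 7>0; P2→Q gives 11>9]
(A,R,Z): not NE [P2→Q gives 9>6; P3→Y gives 5>4]
(A,R,W): not NE [P1→B gives 6>5; P2→P gives 10>8; P3→Y gives 5>2]
(A,S,X): not NE [P1→B gives 5>3; P2→Q gives 6>3; P3→Y gives 8>0]
(A,S,Y): not NE [P1→B gives 4>0; P2→Q gives 11>7]
(A,S,Z): not NE [P2→Q gives 9>7; P3→Y gives 8>3]
(A,S,W): not NE [P2→P gives 10>8; P3→Y gives 8>2]
(B,P,X): not NE [P2→R gives 4>3]
(B,P,Y): not NE [P2→R gives 9>2; P3→X gives 9>7]
(B,P,Z): not NE [P2→Q gives 8>6; P3→X gives 9>0]
(B,P,W): not NE [P2→R gives 5>1; P3→X gives 9>2]
(B,Q,X): not NE [P1→A gives 6>1; P2→R gives 4>2; P3→Z gives 9>3]
(B,Q,Y): not NE [P1→A gives 10>9; P2→R gives 9>3; P3→Z gives 9>2]
(B,Q,Z): not NE [P1→A gives 7>4]
(B,Q,W): not NE [P1→A gives 7>0; P2→R gives 5>1; P3→Z gives 9>2]
(B,R,X): not NE [P1→A gives 8>1; P3→W gives 11>9]
(B,R,Y): not NE [P3→W gives 11>7]
(B,R,Z): not NE [P1→A gives 7>2; P2→Q gives 8>7; P3→W gives 11>3]
(B,R,W): NE
(B,S,X): not NE [P2→R gives 4>0]
(B,S,Y): not NE [P2→R gives 9>1; P3→W gives 5>1]
(B,S,Z): not NE [P2→Q gives 8>2; P3→W gives 5>1]
(B,S,W): not NE [P1→A gives 5>3; P2→R gives 5>4]

Nash profiles: (A,Q,Y), (B,R,W)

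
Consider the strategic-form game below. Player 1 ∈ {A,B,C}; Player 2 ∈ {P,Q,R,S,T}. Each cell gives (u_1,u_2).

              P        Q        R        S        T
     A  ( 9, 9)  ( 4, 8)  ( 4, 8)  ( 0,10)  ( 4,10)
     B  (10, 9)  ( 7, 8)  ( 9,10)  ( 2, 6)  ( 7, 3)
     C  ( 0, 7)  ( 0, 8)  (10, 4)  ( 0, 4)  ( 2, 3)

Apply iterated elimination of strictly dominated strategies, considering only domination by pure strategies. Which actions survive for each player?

P1 drop A (B beats it: P:10>9 Q:7>4 R:9>4 S:2>0 T:7>4)
P2 drop S (P beats it: B:9>6 C:7>4)
P2 drop T (P beats it: B:9>3 C:7>3)
P1→{B,C} P2→{P,Q,R}

Remaining: P1:{B,C} P2:{P,Q,R}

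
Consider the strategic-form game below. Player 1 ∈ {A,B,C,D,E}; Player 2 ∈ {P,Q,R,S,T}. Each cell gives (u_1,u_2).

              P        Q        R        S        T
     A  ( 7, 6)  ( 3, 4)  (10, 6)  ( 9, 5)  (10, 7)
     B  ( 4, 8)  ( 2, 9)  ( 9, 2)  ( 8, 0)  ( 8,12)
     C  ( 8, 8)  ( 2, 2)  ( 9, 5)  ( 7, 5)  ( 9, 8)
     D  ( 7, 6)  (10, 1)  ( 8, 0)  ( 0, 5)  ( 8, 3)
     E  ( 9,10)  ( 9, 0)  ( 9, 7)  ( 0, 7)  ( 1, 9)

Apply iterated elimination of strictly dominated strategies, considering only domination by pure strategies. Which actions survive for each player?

IESDS → P1:{A,C,E} P2:{P,T}

P1 drop B (A beats it: P:7>4 Q:3>2 R:10>9 S:9>8 T:10>8)
P2 drop Q (P beats it: A:6>4 C:8>2 D:6>1 E:10>0)
P1 drop D (C beats it: P:8>7 R:9>8 S:7>0 T:9>8)
P2 drop R (T beats it: A:7>6 C:8>5 E:9>7)
P2 drop S (P beats it: A:6>5 C:8>5 E:10>7)
P1→{A,C,E} P2→{P,T}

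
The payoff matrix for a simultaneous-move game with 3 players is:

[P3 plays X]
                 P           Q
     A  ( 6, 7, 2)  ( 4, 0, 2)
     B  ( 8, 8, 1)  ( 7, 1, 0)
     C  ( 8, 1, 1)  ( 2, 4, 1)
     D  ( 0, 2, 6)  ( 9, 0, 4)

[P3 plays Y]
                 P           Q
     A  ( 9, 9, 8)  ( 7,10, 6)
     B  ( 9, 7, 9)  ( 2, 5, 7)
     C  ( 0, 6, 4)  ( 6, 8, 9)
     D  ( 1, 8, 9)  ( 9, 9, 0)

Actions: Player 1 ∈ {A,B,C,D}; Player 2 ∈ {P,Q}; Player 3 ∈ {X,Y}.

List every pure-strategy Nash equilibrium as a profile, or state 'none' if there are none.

Nash profiles: (B,P,Y)

(A,P,X): not NE [P1→C gives 8>6; P3→Y gives 8>2]
(A,P,Y): not NE [P2→Q gives 10>9]
(A,Q,X): not NE [P1→D gives 9>4; P2→P gives 7>0; P3→Y gives 6>2]
(A,Q,Y): not NE [P1→D gives 9>7]
(B,P,X): not NE [P3→Y gives 9>1]
(B,P,Y): NE
(B,Q,X): not NE [P1→D gives 9>7; P2→P gives 8>1; P3→Y gives 7>0]
(B,Q,Y): not NE [P1→D gives 9>2; P2→P gives 7>5]
(C,P,X): not NE [P2→Q gives 4>1; P3→Y gives 4>1]
(C,P,Y): not NE [P1→B gives 9>0; P2→Q gives 8>6]
(C,Q,X): not NE [P1→D gives 9>2; P3→Y gives 9>1]
(C,Q,Y): not NE [P1→D gives 9>6]
(D,P,X): not NE [P1→C gives 8>0; P3→Y gives 9>6]
(D,P,Y): not NE [P1→B gives 9>1; P2→Q gives 9>8]
(D,Q,X): not NE [P2→P gives 2>0]
(D,Q,Y): not NE [P3→X gives 4>0]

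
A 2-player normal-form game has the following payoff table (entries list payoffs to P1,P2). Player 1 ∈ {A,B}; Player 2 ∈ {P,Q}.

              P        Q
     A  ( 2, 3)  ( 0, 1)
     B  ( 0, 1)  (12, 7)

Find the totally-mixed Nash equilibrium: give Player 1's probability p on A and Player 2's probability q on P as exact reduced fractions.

P1 indiff ⇒ q·2+(1-q)·0 = q·0+(1-q)·12 ⇒ q(2) = (1-q)(12) ⇒ q = 6/7
P2 indiff ⇒ p·3+(1-p)·1 = p·1+(1-p)·7 ⇒ p(2) = (1-p)(6) ⇒ p = 3/4

(p,q) = (3/4, 6/7)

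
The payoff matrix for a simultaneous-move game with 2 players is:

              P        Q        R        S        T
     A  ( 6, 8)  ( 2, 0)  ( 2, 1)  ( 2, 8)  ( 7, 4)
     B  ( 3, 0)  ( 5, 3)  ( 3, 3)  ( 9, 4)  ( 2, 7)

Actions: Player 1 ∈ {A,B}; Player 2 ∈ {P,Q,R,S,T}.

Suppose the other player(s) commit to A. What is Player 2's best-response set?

P2 best: {P,S}

u_2(P vs A) = 8
u_2(Q vs A) = 0
u_2(R vs A) = 1
u_2(S vs A) = 8
u_2(T vs A) = 4
max payoff 8 at {P,S}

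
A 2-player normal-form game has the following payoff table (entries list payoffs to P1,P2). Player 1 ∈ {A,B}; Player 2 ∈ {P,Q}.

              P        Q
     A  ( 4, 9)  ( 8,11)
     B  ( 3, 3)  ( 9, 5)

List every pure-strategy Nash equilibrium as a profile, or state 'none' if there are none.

(A,P): not NE [P2→Q gives 11>9]
(A,Q): not NE [P1→B gives 9>8]
(B,P): not NE [P1→A gives 4>3; P2→Q gives 5>3]
(B,Q): NE

PSNE = {(B,Q)}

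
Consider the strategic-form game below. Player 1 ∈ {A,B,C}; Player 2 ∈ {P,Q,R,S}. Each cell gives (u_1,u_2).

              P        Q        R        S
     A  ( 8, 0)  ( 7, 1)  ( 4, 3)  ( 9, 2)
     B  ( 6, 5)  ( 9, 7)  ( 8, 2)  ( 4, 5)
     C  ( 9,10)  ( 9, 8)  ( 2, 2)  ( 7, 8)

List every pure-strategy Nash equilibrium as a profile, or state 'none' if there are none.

NE set: (B,Q), (C,P)

(A,P): not NE [P1→C gives 9>8; P2→R gives 3>0]
(A,Q): not NE [P1→C gives 9>7; P2→R gives 3>1]
(A,R): not NE [P1→B gives 8>4]
(A,S): not NE [P2→R gives 3>2]
(B,P): not NE [P1→C gives 9>6; P2→Q gives 7>5]
(B,Q): NE
(B,R): not NE [P2→Q gives 7>2]
(B,S): not NE [P1→A gives 9>4; P2→Q gives 7>5]
(C,P): NE
(C,Q): not NE [P2→P gives 10>8]
(C,R): not NE [P1→B gives 8>2; P2→P gives 10>2]
(C,S): not NE [P1→A gives 9>7; P2→P gives 10>8]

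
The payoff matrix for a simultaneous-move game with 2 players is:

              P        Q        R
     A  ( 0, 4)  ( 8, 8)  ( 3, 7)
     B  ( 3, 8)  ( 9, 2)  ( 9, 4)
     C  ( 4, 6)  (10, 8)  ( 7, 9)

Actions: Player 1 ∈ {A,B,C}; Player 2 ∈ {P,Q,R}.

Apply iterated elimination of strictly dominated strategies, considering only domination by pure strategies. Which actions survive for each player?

Remaining: P1:{B,C} P2:{P,R}

P1 drop A (B beats it: P:3>0 Q:9>8 R:9>3)
P2 drop Q (R beats it: B:4>2 C:9>8)
P1→{B,C} P2→{P,R}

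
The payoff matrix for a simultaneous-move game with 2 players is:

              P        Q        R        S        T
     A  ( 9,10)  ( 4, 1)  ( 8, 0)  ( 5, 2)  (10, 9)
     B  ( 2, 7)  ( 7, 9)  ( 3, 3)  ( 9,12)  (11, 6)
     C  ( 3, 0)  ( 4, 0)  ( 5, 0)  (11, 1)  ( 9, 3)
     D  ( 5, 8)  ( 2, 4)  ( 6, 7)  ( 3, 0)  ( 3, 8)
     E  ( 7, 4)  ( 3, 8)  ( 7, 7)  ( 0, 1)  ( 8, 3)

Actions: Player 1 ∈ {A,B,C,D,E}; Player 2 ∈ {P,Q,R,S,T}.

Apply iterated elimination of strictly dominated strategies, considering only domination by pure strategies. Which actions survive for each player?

Survivors P1:{A,B,C} P2:{P,S,T}

P1 drop D (A beats it: P:9>5 Q:4>2 R:8>6 S:5>3 T:10>3)
P1 drop E (A beats it: P:9>7 Q:4>3 R:8>7 S:5>0 T:10>8)
P2 drop Q (S beats it: A:2>1 B:12>9 C:1>0)
P2 drop R (S beats it: A:2>0 B:12>3 C:1>0)
P1→{A,B,C} P2→{P,S,T}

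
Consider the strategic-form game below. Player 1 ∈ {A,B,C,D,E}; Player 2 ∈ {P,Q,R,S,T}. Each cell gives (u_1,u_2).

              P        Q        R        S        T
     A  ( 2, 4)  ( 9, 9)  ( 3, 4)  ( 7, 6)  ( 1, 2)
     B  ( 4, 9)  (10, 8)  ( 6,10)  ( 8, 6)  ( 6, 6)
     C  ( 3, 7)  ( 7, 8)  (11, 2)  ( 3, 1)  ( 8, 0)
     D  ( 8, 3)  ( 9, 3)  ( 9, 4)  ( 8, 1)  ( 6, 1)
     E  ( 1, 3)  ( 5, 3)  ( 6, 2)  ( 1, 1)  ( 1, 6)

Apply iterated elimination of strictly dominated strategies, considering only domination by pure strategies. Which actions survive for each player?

IESDS → P1:{B,C,D} P2:{P,Q,R}

P1 drop A (B beats it: P:4>2 Q:10>9 R:6>3 S:8>7 T:6>1)
P1 drop E (C beats it: P:3>1 Q:7>5 R:11>6 S:3>1 T:8>1)
P2 drop S (P beats it: B:9>6 C:7>1 D:3>1)
P2 drop T (P beats it: B:9>6 C:7>0 D:3>1)
P1→{B,C,D} P2→{P,Q,R}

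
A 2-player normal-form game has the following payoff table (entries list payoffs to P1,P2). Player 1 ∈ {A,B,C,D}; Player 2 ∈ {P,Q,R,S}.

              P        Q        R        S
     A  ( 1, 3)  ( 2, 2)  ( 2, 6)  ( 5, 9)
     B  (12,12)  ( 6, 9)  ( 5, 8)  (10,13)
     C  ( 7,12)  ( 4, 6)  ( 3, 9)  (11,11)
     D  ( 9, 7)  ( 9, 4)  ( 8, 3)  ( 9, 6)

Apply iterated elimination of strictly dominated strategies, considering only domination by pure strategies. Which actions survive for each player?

P1 drop A (B beats it: P:12>1 Q:6>2 R:5>2 S:10>5)
P2 drop Q (P beats it: B:12>9 C:12>6 D:7>4)
P2 drop R (P beats it: B:12>8 C:12>9 D:7>3)
P1 drop D (B beats it: P:12>9 S:10>9)
P1→{B,C} P2→{P,S}

IESDS → P1:{B,C} P2:{P,S}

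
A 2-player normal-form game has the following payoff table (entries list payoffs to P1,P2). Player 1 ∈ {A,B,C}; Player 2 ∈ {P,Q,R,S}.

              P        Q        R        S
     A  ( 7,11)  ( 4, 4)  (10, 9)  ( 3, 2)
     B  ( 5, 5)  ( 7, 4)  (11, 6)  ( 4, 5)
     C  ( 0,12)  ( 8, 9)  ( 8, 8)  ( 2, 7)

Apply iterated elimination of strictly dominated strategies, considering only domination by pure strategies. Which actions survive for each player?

P2 drop Q (P beats it: A:11>4 B:5>4 C:12>9)
P1 drop C (A beats it: P:7>0 R:10>8 S:3>2)
P2 drop S (R beats it: A:9>2 B:6>5)
P1→{A,B} P2→{P,R}

Remaining: P1:{A,B} P2:{P,R}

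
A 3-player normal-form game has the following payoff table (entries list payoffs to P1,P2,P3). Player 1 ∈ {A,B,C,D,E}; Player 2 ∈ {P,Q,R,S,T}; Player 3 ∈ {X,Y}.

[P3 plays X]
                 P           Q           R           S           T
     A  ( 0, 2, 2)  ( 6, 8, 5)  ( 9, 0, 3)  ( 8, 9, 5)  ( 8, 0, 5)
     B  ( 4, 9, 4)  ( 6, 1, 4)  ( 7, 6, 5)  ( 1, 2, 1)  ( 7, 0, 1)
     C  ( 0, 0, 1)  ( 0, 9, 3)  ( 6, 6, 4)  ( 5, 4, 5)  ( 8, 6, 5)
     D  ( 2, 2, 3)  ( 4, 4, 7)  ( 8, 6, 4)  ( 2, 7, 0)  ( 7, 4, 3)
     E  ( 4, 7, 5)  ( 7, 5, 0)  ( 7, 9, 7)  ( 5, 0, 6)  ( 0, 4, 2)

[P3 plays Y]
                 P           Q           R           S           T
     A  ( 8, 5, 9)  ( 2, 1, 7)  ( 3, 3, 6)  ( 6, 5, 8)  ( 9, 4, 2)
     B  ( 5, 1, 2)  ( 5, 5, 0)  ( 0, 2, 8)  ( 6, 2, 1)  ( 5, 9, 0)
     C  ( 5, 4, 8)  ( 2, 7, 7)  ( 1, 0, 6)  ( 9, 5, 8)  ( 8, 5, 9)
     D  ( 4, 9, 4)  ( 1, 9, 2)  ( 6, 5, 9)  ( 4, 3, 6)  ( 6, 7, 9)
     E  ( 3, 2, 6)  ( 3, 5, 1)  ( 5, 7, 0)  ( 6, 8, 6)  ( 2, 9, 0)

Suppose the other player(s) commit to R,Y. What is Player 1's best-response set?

u_1(A vs R,Y) = 3
u_1(B vs R,Y) = 0
u_1(C vs R,Y) = 1
u_1(D vs R,Y) = 6
u_1(E vs R,Y) = 5
max payoff 6 at {D}

BR_1 = {D}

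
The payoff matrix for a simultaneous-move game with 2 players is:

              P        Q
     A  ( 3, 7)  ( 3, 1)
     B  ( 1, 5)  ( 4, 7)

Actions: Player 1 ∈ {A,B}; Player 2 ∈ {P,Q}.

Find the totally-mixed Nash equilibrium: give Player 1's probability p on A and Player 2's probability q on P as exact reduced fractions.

P1 mixes 1/4 on A; P2 mixes 1/3 on P

P1 indiff ⇒ q·3+(1-q)·3 = q·1+(1-q)·4 ⇒ q(2) = (1-q)(1) ⇒ q = 1/3
P2 indiff ⇒ p·7+(1-p)·5 = p·1+(1-p)·7 ⇒ p(6) = (1-p)(2) ⇒ p = 1/4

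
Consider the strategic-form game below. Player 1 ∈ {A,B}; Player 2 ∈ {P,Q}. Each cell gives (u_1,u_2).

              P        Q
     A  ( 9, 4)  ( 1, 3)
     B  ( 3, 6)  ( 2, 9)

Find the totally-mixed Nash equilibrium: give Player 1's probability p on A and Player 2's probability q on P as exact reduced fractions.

P1 indiff ⇒ q·9+(1-q)·1 = q·3+(1-q)·2 ⇒ q(6) = (1-q)(1) ⇒ q = 1/7
P2 indiff ⇒ p·4+(1-p)·6 = p·3+(1-p)·9 ⇒ p(1) = (1-p)(3) ⇒ p = 3/4

(p,q) = (3/4, 1/7)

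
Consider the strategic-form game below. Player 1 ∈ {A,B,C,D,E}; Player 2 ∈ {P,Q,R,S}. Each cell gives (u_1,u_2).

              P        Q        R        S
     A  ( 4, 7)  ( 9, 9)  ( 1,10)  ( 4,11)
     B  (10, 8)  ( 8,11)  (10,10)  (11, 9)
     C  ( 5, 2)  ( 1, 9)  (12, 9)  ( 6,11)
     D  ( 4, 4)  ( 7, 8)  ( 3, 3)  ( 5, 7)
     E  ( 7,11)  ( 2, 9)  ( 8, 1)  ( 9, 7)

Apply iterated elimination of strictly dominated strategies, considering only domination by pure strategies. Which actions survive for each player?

IESDS → P1:{A,B,C} P2:{Q,R,S}

P1 drop D (B beats it: P:10>4 Q:8>7 R:10>3 S:11>5)
P1 drop E (B beats it: P:10>7 Q:8>2 R:10>8 S:11>9)
P2 drop P (Q beats it: A:9>7 B:11>8 C:9>2)
P1→{A,B,C} P2→{Q,R,S}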